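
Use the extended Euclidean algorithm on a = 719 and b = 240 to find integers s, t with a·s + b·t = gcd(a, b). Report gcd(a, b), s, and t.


Euclidean algorithm on (719, 240) — divide until remainder is 0:
  719 = 2 · 240 + 239
  240 = 1 · 239 + 1
  239 = 239 · 1 + 0
gcd(719, 240) = 1.
Track Bezout coefficients alongside the remainders: start with r₀ = 719 = a·1 + b·0 (s = 1, t = 0) and r₁ = 240 = a·0 + b·1 (s = 0, t = 1); each new remainder r_{k+1} = r_{k-1} − q_k·r_k inherits s_{k+1} = s_{k-1} − q_k·s_k, t_{k+1} = t_{k-1} − q_k·t_k, so r_k = a·s_k + b·t_k at every step:
  q = 2: r = 239, s = 1 − 2·0 = 1, t = 0 − 2·1 = -2  (check: 719·1 + 240·(-2) = 239)
  q = 1: r = 1, s = 0 − 1·1 = -1, t = 1 − 1·(-2) = 3  (check: 719·(-1) + 240·3 = 1)
The row with r = 1 (the gcd) gives the Bezout coefficients s = -1, t = 3.
Result: 719 · (-1) + 240 · (3) = 1.

gcd(719, 240) = 1; s = -1, t = 3 (check: 719·(-1) + 240·3 = 1).


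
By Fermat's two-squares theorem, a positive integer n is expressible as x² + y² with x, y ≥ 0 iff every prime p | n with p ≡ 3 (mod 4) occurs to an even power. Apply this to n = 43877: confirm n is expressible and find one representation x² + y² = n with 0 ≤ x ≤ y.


Step 1: Factor n = 43877 = 17 · 29 · 89.
Step 2: Check the mod-4 condition on each prime factor: 17 ≡ 1 (mod 4), exponent 1; 29 ≡ 1 (mod 4), exponent 1; 89 ≡ 1 (mod 4), exponent 1.
All primes ≡ 3 (mod 4) appear to even exponent (or don't appear), so by the two-squares theorem n IS expressible as a sum of two squares.
Step 3: Build a representation. Here n = 17 · 29 · 89 is a product of primes ≡ 1 (mod 4). Each prime p ≡ 1 (mod 4) is itself a sum of two squares; find a² by testing p − a² for a perfect square:
  17: 17 − 1² = 16 = 4² ⇒ 17 = 1² + 4².
  29: 29 − 1² = 28, 29 − 2² = 25 = 5² ⇒ 29 = 2² + 5².
  89: 89 − 1² = 88, 89 − 2² = 85, 89 − 3² = 80, 89 − 4² = 73, 89 − 5² = 64 = 8² ⇒ 89 = 5² + 8².
  Combine using the Brahmagupta–Fibonacci identity (a² + b²)(c² + d²) = (ac − bd)² + (ad + bc)² = (ac + bd)² + (ad − bc)²:
  17 · 29 = 493: from (1² + 4²)(2² + 5²), take (1·2 − 4·5, 1·5 + 4·2) = (2 − 20, 5 + 8) = (-18, 13); dropping signs (only squares matter) gives (18, 13); check 18² + 13² = 324 + 169 = 493 ✓.
  493 · 89 = 43877: from (18² + 13²)(5² + 8²), take (18·5 − 13·8, 18·8 + 13·5) = (90 − 104, 144 + 65) = (-14, 209); dropping signs (only squares matter) gives (14, 209); check 14² + 209² = 196 + 43681 = 43877 ✓.
Step 4: Order so x ≤ y and verify: 14² + 209² = 196 + 43681 = 43877 = n. ✓

n = 43877 = 14² + 209² (one valid representation with x ≤ y).


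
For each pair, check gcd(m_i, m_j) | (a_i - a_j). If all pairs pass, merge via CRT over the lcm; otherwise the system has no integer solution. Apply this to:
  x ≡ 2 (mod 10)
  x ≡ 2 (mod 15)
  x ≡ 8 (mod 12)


Moduli 10, 15, 12 are not pairwise coprime, so CRT works modulo lcm(m_i) when all pairwise compatibility conditions hold.
Pairwise compatibility: gcd(m_i, m_j) must divide a_i - a_j for every pair.
Merge one congruence at a time:
  Start: x ≡ 2 (mod 10).
  Combine with x ≡ 2 (mod 15): gcd(10, 15) = 5; 2 - 2 = 0, which IS divisible by 5, so compatible.
    Write x = 2 + 10·t and substitute into x ≡ 2 (mod 15): 10·t ≡ 2 − 2 = 0 (mod 15).
    Divide the congruence (and modulus) by g = 5: 2·t ≡ 0 (mod 3).
    The inverse of 2 mod 3 is 2 (since 2·2 = 4 = 1·3 + 1), so t ≡ 2·0 = 0 ≡ 0 (mod 3).
    Then x = 2 + 10·0 = 2, valid modulo lcm(10, 15) = 30: x ≡ 2 (mod 30).
  Combine with x ≡ 8 (mod 12): gcd(30, 12) = 6; 8 - 2 = 6, which IS divisible by 6, so compatible.
    Write x = 2 + 30·t and substitute into x ≡ 8 (mod 12): 30·t ≡ 8 − 2 = 6 (mod 12).
    Divide the congruence (and modulus) by g = 6: 5·t ≡ 1 (mod 2).
    Reduce coefficients mod 2: 1·t ≡ 1 (mod 2).
    So t ≡ 1 (mod 2).
    Then x = 2 + 30·1 = 32, valid modulo lcm(30, 12) = 60: x ≡ 32 (mod 60).
Verify: 32 mod 10 = 2, 32 mod 15 = 2, 32 mod 12 = 8.

x ≡ 32 (mod 60).


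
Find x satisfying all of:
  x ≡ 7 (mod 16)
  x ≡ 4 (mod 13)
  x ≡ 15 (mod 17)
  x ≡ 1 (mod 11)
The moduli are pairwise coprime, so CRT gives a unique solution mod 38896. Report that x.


Product of moduli M = 16 · 13 · 17 · 11 = 38896.
Merge one congruence at a time:
  Start: x ≡ 7 (mod 16).
  Combine with x ≡ 4 (mod 13); new modulus lcm = 208.
    Write x = 7 + 16·t and substitute into x ≡ 4 (mod 13): 16·t ≡ 4 − 7 = -3 (mod 13).
    Reduce coefficients mod 13: 3·t ≡ 10 (mod 13).
    The inverse of 3 mod 13 is 9 (since 3·9 = 27 = 2·13 + 1), so t ≡ 9·10 = 90 ≡ 12 (mod 13).
    Then x = 7 + 16·12 = 199, valid modulo lcm(16, 13) = 208: x ≡ 199 (mod 208).
  Combine with x ≡ 15 (mod 17); new modulus lcm = 3536.
    Write x = 199 + 208·t and substitute into x ≡ 15 (mod 17): 208·t ≡ 15 − 199 = -184 (mod 17).
    Reduce coefficients mod 17: 4·t ≡ 3 (mod 17).
    The inverse of 4 mod 17 is 13 (since 4·13 = 52 = 3·17 + 1), so t ≡ 13·3 = 39 ≡ 5 (mod 17).
    Then x = 199 + 208·5 = 1239, valid modulo lcm(208, 17) = 3536: x ≡ 1239 (mod 3536).
  Combine with x ≡ 1 (mod 11); new modulus lcm = 38896.
    Write x = 1239 + 3536·t and substitute into x ≡ 1 (mod 11): 3536·t ≡ 1 − 1239 = -1238 (mod 11).
    Reduce coefficients mod 11: 5·t ≡ 5 (mod 11).
    The inverse of 5 mod 11 is 9 (since 5·9 = 45 = 4·11 + 1), so t ≡ 9·5 = 45 ≡ 1 (mod 11).
    Then x = 1239 + 3536·1 = 4775, valid modulo lcm(3536, 11) = 38896: x ≡ 4775 (mod 38896).
Verify against each original: 4775 mod 16 = 7, 4775 mod 13 = 4, 4775 mod 17 = 15, 4775 mod 11 = 1.

x ≡ 4775 (mod 38896).


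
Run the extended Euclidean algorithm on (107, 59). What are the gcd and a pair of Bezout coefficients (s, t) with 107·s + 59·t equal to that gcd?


Euclidean algorithm on (107, 59) — divide until remainder is 0:
  107 = 1 · 59 + 48
  59 = 1 · 48 + 11
  48 = 4 · 11 + 4
  11 = 2 · 4 + 3
  4 = 1 · 3 + 1
  3 = 3 · 1 + 0
gcd(107, 59) = 1.
Track Bezout coefficients alongside the remainders: start with r₀ = 107 = a·1 + b·0 (s = 1, t = 0) and r₁ = 59 = a·0 + b·1 (s = 0, t = 1); each new remainder r_{k+1} = r_{k-1} − q_k·r_k inherits s_{k+1} = s_{k-1} − q_k·s_k, t_{k+1} = t_{k-1} − q_k·t_k, so r_k = a·s_k + b·t_k at every step:
  q = 1: r = 48, s = 1 − 1·0 = 1, t = 0 − 1·1 = -1  (check: 107·1 + 59·(-1) = 48)
  q = 1: r = 11, s = 0 − 1·1 = -1, t = 1 − 1·(-1) = 2  (check: 107·(-1) + 59·2 = 11)
  q = 4: r = 4, s = 1 − 4·(-1) = 5, t = -1 − 4·2 = -9  (check: 107·5 + 59·(-9) = 4)
  q = 2: r = 3, s = -1 − 2·5 = -11, t = 2 − 2·(-9) = 20  (check: 107·(-11) + 59·20 = 3)
  q = 1: r = 1, s = 5 − 1·(-11) = 16, t = -9 − 1·20 = -29  (check: 107·16 + 59·(-29) = 1)
The row with r = 1 (the gcd) gives the Bezout coefficients s = 16, t = -29.
Result: 107 · (16) + 59 · (-29) = 1.

gcd(107, 59) = 1; s = 16, t = -29 (check: 107·16 + 59·(-29) = 1).


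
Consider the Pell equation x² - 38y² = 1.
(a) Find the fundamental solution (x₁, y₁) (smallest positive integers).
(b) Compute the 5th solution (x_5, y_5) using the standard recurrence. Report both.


Step 1: Find the fundamental solution (x₁, y₁) of x² - 38y² = 1.
  Expand √38 as a continued fraction. a₀ = ⌊√38⌋ = 6; iterate m_{k+1} = d_k·a_k − m_k, d_{k+1} = (38 − m_{k+1}²)/d_k, a_{k+1} = ⌊(a₀ + m_{k+1})/d_{k+1}⌋ (starting m₀ = 0, d₀ = 1), with convergents p_k = a_k·p_{k-1} + p_{k-2}, q_k = a_k·q_{k-1} + q_{k-2} (p₋₁ = 1, q₋₁ = 0):
  k = 0: a₀ = 6; p₀/q₀ = 6/1; p₀² − 38·q₀² = 36 − 38 = -2.
  k = 1: m = 6, d = 2, a = ⌊(6 + 6)/2⌋ = 6; p/q = (6·6 + 1)/(6·1 + 0) = 37/6; p² − 38·q² = 1369 − 1368 = 1.
  The first convergent with p² − 38·q² = 1 gives the fundamental solution (x₁, y₁) = (37, 6).
Step 2: Apply the recurrence (x_{n+1}, y_{n+1}) = (x₁x_n + 38y₁y_n, x₁y_n + y₁x_n) repeatedly.
  From (x_1, y_1) = (37, 6): x_2 = 37·37 + 38·6·6 = 2737; y_2 = 37·6 + 6·37 = 444.
  From (x_2, y_2) = (2737, 444): x_3 = 37·2737 + 38·6·444 = 202501; y_3 = 37·444 + 6·2737 = 32850.
  From (x_3, y_3) = (202501, 32850): x_4 = 37·202501 + 38·6·32850 = 14982337; y_4 = 37·32850 + 6·202501 = 2430456.
  From (x_4, y_4) = (14982337, 2430456): x_5 = 37·14982337 + 38·6·2430456 = 1108490437; y_5 = 37·2430456 + 6·14982337 = 179820894.
Step 3: Verify x_5² - 38·y_5² = 1228751048920450969 - 1228751048920450968 = 1 (should be 1). ✓

(x_1, y_1) = (37, 6); (x_5, y_5) = (1108490437, 179820894).


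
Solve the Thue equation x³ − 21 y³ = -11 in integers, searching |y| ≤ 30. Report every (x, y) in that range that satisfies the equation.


The equation is x³ - 21y³ = -11. For fixed y, x³ = 21·y³ − 11, so a solution requires the RHS to be a perfect cube.
Strategy: iterate y from -30 to 30, compute RHS = 21·y³ − 11, and check whether it is a (positive or negative) perfect cube.
Check small values of y:
  y = 0: RHS = -11 is not a perfect cube.
  y = 1: RHS = 10 is not a perfect cube.
  y = -1: RHS = -32 is not a perfect cube.
  y = 2: RHS = 157 is not a perfect cube.
  y = -2: RHS = -179 is not a perfect cube.
  y = 3: RHS = 556 is not a perfect cube.
  y = -3: RHS = -578 is not a perfect cube.
Continuing the search up to |y| = 30 finds no solutions either.
No (x, y) in the scanned range satisfies the equation.

No integer solutions with |y| ≤ 30.


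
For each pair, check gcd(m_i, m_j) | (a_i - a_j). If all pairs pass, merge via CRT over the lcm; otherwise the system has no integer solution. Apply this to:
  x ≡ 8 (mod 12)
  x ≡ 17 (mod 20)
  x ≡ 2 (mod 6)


Moduli 12, 20, 6 are not pairwise coprime, so CRT works modulo lcm(m_i) when all pairwise compatibility conditions hold.
Pairwise compatibility: gcd(m_i, m_j) must divide a_i - a_j for every pair.
Merge one congruence at a time:
  Start: x ≡ 8 (mod 12).
  Combine with x ≡ 17 (mod 20): gcd(12, 20) = 4, and 17 - 8 = 9 is NOT divisible by 4.
    ⇒ system is inconsistent (no integer solution).

No solution (the system is inconsistent).


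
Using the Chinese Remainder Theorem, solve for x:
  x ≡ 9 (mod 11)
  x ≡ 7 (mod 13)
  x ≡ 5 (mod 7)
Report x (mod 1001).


Moduli 11, 13, 7 are pairwise coprime; by CRT there is a unique solution modulo M = 11 · 13 · 7 = 1001.
Solve pairwise, accumulating the modulus:
  Start with x ≡ 9 (mod 11).
  Combine with x ≡ 7 (mod 13): since gcd(11, 13) = 1, we get a unique residue mod 143.
    Write x = 9 + 11·t and substitute into x ≡ 7 (mod 13): 11·t ≡ 7 − 9 = -2 (mod 13).
    Reduce coefficients mod 13: 11·t ≡ 11 (mod 13).
    The inverse of 11 mod 13 is 6 (since 11·6 = 66 = 5·13 + 1), so t ≡ 6·11 = 66 ≡ 1 (mod 13).
    Then x = 9 + 11·1 = 20, valid modulo lcm(11, 13) = 143: x ≡ 20 (mod 143).
  Combine with x ≡ 5 (mod 7): since gcd(143, 7) = 1, we get a unique residue mod 1001.
    Write x = 20 + 143·t and substitute into x ≡ 5 (mod 7): 143·t ≡ 5 − 20 = -15 (mod 7).
    Reduce coefficients mod 7: 3·t ≡ 6 (mod 7).
    The inverse of 3 mod 7 is 5 (since 3·5 = 15 = 2·7 + 1), so t ≡ 5·6 = 30 ≡ 2 (mod 7).
    Then x = 20 + 143·2 = 306, valid modulo lcm(143, 7) = 1001: x ≡ 306 (mod 1001).
Verify: 306 mod 11 = 9 ✓, 306 mod 13 = 7 ✓, 306 mod 7 = 5 ✓.

x ≡ 306 (mod 1001).


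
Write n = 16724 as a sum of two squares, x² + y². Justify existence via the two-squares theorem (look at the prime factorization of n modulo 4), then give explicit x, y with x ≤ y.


Step 1: Factor n = 16724 = 2^2 · 37 · 113.
Step 2: Check the mod-4 condition on each prime factor: 2 = 2 (special); 37 ≡ 1 (mod 4), exponent 1; 113 ≡ 1 (mod 4), exponent 1.
All primes ≡ 3 (mod 4) appear to even exponent (or don't appear), so by the two-squares theorem n IS expressible as a sum of two squares.
Step 3: Build a representation. Group n = k² · m with k = 2 and m = 37 · 113 = 4181 (a product of primes ≡ 1 (mod 4)); a representation of m scales to one of n via (k·x)² + (k·y)² = k²(x² + y²). Each prime p ≡ 1 (mod 4) is itself a sum of two squares; find a² by testing p − a² for a perfect square:
  37: 37 − 1² = 36 = 6² ⇒ 37 = 1² + 6².
  113: 113 − 1² = 112, 113 − 2² = 109, 113 − 3² = 104, 113 − 4² = 97, 113 − 5² = 88, 113 − 6² = 77, 113 − 7² = 64 = 8² ⇒ 113 = 7² + 8².
  Combine using the Brahmagupta–Fibonacci identity (a² + b²)(c² + d²) = (ac − bd)² + (ad + bc)² = (ac + bd)² + (ad − bc)²:
  37 · 113 = 4181: from (1² + 6²)(7² + 8²), take (1·7 − 6·8, 1·8 + 6·7) = (7 − 48, 8 + 42) = (-41, 50); dropping signs (only squares matter) gives (41, 50); check 41² + 50² = 1681 + 2500 = 4181 ✓.
  Scale by k = 2: (2·41, 2·50) = (82, 100).
Step 4: Order so x ≤ y and verify: 82² + 100² = 6724 + 10000 = 16724 = n. ✓

n = 16724 = 82² + 100² (one valid representation with x ≤ y).


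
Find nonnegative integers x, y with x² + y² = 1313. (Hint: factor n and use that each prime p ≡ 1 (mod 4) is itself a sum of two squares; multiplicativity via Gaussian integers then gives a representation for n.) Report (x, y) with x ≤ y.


Step 1: Factor n = 1313 = 13 · 101.
Step 2: Check the mod-4 condition on each prime factor: 13 ≡ 1 (mod 4), exponent 1; 101 ≡ 1 (mod 4), exponent 1.
All primes ≡ 3 (mod 4) appear to even exponent (or don't appear), so by the two-squares theorem n IS expressible as a sum of two squares.
Step 3: Build a representation. Here n = 13 · 101 is a product of primes ≡ 1 (mod 4). Each prime p ≡ 1 (mod 4) is itself a sum of two squares; find a² by testing p − a² for a perfect square:
  13: 13 − 1² = 12, 13 − 2² = 9 = 3² ⇒ 13 = 2² + 3².
  101: 101 − 1² = 100 = 10² ⇒ 101 = 1² + 10².
  Combine using the Brahmagupta–Fibonacci identity (a² + b²)(c² + d²) = (ac − bd)² + (ad + bc)² = (ac + bd)² + (ad − bc)²:
  13 · 101 = 1313: from (2² + 3²)(1² + 10²), take (2·1 − 3·10, 2·10 + 3·1) = (2 − 30, 20 + 3) = (-28, 23); dropping signs (only squares matter) gives (28, 23); check 28² + 23² = 784 + 529 = 1313 ✓.
Step 4: Order so x ≤ y and verify: 23² + 28² = 529 + 784 = 1313 = n. ✓

n = 1313 = 23² + 28² (one valid representation with x ≤ y).


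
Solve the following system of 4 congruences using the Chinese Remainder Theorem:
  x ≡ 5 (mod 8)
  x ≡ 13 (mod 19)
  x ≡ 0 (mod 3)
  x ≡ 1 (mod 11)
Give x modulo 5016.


Product of moduli M = 8 · 19 · 3 · 11 = 5016.
Merge one congruence at a time:
  Start: x ≡ 5 (mod 8).
  Combine with x ≡ 13 (mod 19); new modulus lcm = 152.
    Write x = 5 + 8·t and substitute into x ≡ 13 (mod 19): 8·t ≡ 13 − 5 = 8 (mod 19).
    The inverse of 8 mod 19 is 12 (since 8·12 = 96 = 5·19 + 1), so t ≡ 12·8 = 96 ≡ 1 (mod 19).
    Then x = 5 + 8·1 = 13, valid modulo lcm(8, 19) = 152: x ≡ 13 (mod 152).
  Combine with x ≡ 0 (mod 3); new modulus lcm = 456.
    Write x = 13 + 152·t and substitute into x ≡ 0 (mod 3): 152·t ≡ 0 − 13 = -13 (mod 3).
    Reduce coefficients mod 3: 2·t ≡ 2 (mod 3).
    The inverse of 2 mod 3 is 2 (since 2·2 = 4 = 1·3 + 1), so t ≡ 2·2 = 4 ≡ 1 (mod 3).
    Then x = 13 + 152·1 = 165, valid modulo lcm(152, 3) = 456: x ≡ 165 (mod 456).
  Combine with x ≡ 1 (mod 11); new modulus lcm = 5016.
    Write x = 165 + 456·t and substitute into x ≡ 1 (mod 11): 456·t ≡ 1 − 165 = -164 (mod 11).
    Reduce coefficients mod 11: 5·t ≡ 1 (mod 11).
    The inverse of 5 mod 11 is 9 (since 5·9 = 45 = 4·11 + 1), so t ≡ 9·1 = 9 ≡ 9 (mod 11).
    Then x = 165 + 456·9 = 4269, valid modulo lcm(456, 11) = 5016: x ≡ 4269 (mod 5016).
Verify against each original: 4269 mod 8 = 5, 4269 mod 19 = 13, 4269 mod 3 = 0, 4269 mod 11 = 1.

x ≡ 4269 (mod 5016).


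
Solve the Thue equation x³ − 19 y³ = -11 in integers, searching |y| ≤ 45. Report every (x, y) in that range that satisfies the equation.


The equation is x³ - 19y³ = -11. For fixed y, x³ = 19·y³ − 11, so a solution requires the RHS to be a perfect cube.
Strategy: iterate y from -45 to 45, compute RHS = 19·y³ − 11, and check whether it is a (positive or negative) perfect cube.
Check small values of y:
  y = 0: RHS = -11 is not a perfect cube.
  y = 1: RHS = 8 = (2)³ ⇒ x = 2 works.
  y = -1: RHS = -30 is not a perfect cube.
  y = 2: RHS = 141 is not a perfect cube.
  y = -2: RHS = -163 is not a perfect cube.
  y = 3: RHS = 502 is not a perfect cube.
  y = -3: RHS = -524 is not a perfect cube.
Continuing the search up to |y| = 45 finds no further solutions beyond those listed.
Collected solutions: (2, 1).

Solutions (with |y| ≤ 45): (2, 1).


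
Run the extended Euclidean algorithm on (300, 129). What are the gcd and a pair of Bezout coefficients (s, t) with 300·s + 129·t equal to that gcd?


Euclidean algorithm on (300, 129) — divide until remainder is 0:
  300 = 2 · 129 + 42
  129 = 3 · 42 + 3
  42 = 14 · 3 + 0
gcd(300, 129) = 3.
Track Bezout coefficients alongside the remainders: start with r₀ = 300 = a·1 + b·0 (s = 1, t = 0) and r₁ = 129 = a·0 + b·1 (s = 0, t = 1); each new remainder r_{k+1} = r_{k-1} − q_k·r_k inherits s_{k+1} = s_{k-1} − q_k·s_k, t_{k+1} = t_{k-1} − q_k·t_k, so r_k = a·s_k + b·t_k at every step:
  q = 2: r = 42, s = 1 − 2·0 = 1, t = 0 − 2·1 = -2  (check: 300·1 + 129·(-2) = 42)
  q = 3: r = 3, s = 0 − 3·1 = -3, t = 1 − 3·(-2) = 7  (check: 300·(-3) + 129·7 = 3)
The row with r = 3 (the gcd) gives the Bezout coefficients s = -3, t = 7.
Result: 300 · (-3) + 129 · (7) = 3.

gcd(300, 129) = 3; s = -3, t = 7 (check: 300·(-3) + 129·7 = 3).


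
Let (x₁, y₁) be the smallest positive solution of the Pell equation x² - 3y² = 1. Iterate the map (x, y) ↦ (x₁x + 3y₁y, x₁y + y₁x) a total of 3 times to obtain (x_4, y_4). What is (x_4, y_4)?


Step 1: Find the fundamental solution (x₁, y₁) of x² - 3y² = 1.
  Expand √3 as a continued fraction. a₀ = ⌊√3⌋ = 1; iterate m_{k+1} = d_k·a_k − m_k, d_{k+1} = (3 − m_{k+1}²)/d_k, a_{k+1} = ⌊(a₀ + m_{k+1})/d_{k+1}⌋ (starting m₀ = 0, d₀ = 1), with convergents p_k = a_k·p_{k-1} + p_{k-2}, q_k = a_k·q_{k-1} + q_{k-2} (p₋₁ = 1, q₋₁ = 0):
  k = 0: a₀ = 1; p₀/q₀ = 1/1; p₀² − 3·q₀² = 1 − 3 = -2.
  k = 1: m = 1, d = 2, a = ⌊(1 + 1)/2⌋ = 1; p/q = (1·1 + 1)/(1·1 + 0) = 2/1; p² − 3·q² = 4 − 3 = 1.
  The first convergent with p² − 3·q² = 1 gives the fundamental solution (x₁, y₁) = (2, 1).
Step 2: Apply the recurrence (x_{n+1}, y_{n+1}) = (x₁x_n + 3y₁y_n, x₁y_n + y₁x_n) repeatedly.
  From (x_1, y_1) = (2, 1): x_2 = 2·2 + 3·1·1 = 7; y_2 = 2·1 + 1·2 = 4.
  From (x_2, y_2) = (7, 4): x_3 = 2·7 + 3·1·4 = 26; y_3 = 2·4 + 1·7 = 15.
  From (x_3, y_3) = (26, 15): x_4 = 2·26 + 3·1·15 = 97; y_4 = 2·15 + 1·26 = 56.
Step 3: Verify x_4² - 3·y_4² = 9409 - 9408 = 1 (should be 1). ✓

(x_1, y_1) = (2, 1); (x_4, y_4) = (97, 56).


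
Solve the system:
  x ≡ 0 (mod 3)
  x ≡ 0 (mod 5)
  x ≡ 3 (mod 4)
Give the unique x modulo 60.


Moduli 3, 5, 4 are pairwise coprime; by CRT there is a unique solution modulo M = 3 · 5 · 4 = 60.
Solve pairwise, accumulating the modulus:
  Start with x ≡ 0 (mod 3).
  Combine with x ≡ 0 (mod 5): since gcd(3, 5) = 1, we get a unique residue mod 15.
    Write x = 0 + 3·t and substitute into x ≡ 0 (mod 5): 3·t ≡ 0 − 0 = 0 (mod 5).
    The inverse of 3 mod 5 is 2 (since 3·2 = 6 = 1·5 + 1), so t ≡ 2·0 = 0 ≡ 0 (mod 5).
    Then x = 0 + 3·0 = 0, valid modulo lcm(3, 5) = 15: x ≡ 0 (mod 15).
  Combine with x ≡ 3 (mod 4): since gcd(15, 4) = 1, we get a unique residue mod 60.
    Write x = 0 + 15·t and substitute into x ≡ 3 (mod 4): 15·t ≡ 3 − 0 = 3 (mod 4).
    Reduce coefficients mod 4: 3·t ≡ 3 (mod 4).
    The inverse of 3 mod 4 is 3 (since 3·3 = 9 = 2·4 + 1), so t ≡ 3·3 = 9 ≡ 1 (mod 4).
    Then x = 0 + 15·1 = 15, valid modulo lcm(15, 4) = 60: x ≡ 15 (mod 60).
Verify: 15 mod 3 = 0 ✓, 15 mod 5 = 0 ✓, 15 mod 4 = 3 ✓.

x ≡ 15 (mod 60).


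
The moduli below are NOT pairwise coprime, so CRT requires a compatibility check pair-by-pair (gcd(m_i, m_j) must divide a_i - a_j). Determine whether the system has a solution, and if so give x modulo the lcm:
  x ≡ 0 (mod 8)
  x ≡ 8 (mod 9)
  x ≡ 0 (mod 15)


Moduli 8, 9, 15 are not pairwise coprime, so CRT works modulo lcm(m_i) when all pairwise compatibility conditions hold.
Pairwise compatibility: gcd(m_i, m_j) must divide a_i - a_j for every pair.
Merge one congruence at a time:
  Start: x ≡ 0 (mod 8).
  Combine with x ≡ 8 (mod 9): gcd(8, 9) = 1; 8 - 0 = 8, which IS divisible by 1, so compatible.
    Write x = 0 + 8·t and substitute into x ≡ 8 (mod 9): 8·t ≡ 8 − 0 = 8 (mod 9).
    The inverse of 8 mod 9 is 8 (since 8·8 = 64 = 7·9 + 1), so t ≡ 8·8 = 64 ≡ 1 (mod 9).
    Then x = 0 + 8·1 = 8, valid modulo lcm(8, 9) = 72: x ≡ 8 (mod 72).
  Combine with x ≡ 0 (mod 15): gcd(72, 15) = 3, and 0 - 8 = -8 is NOT divisible by 3.
    ⇒ system is inconsistent (no integer solution).

No solution (the system is inconsistent).


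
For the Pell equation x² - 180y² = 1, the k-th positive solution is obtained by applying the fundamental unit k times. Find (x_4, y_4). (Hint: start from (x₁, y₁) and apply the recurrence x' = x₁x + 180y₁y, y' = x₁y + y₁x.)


Step 1: Find the fundamental solution (x₁, y₁) of x² - 180y² = 1.
  Expand √180 as a continued fraction. a₀ = ⌊√180⌋ = 13; iterate m_{k+1} = d_k·a_k − m_k, d_{k+1} = (180 − m_{k+1}²)/d_k, a_{k+1} = ⌊(a₀ + m_{k+1})/d_{k+1}⌋ (starting m₀ = 0, d₀ = 1), with convergents p_k = a_k·p_{k-1} + p_{k-2}, q_k = a_k·q_{k-1} + q_{k-2} (p₋₁ = 1, q₋₁ = 0):
  k = 0: a₀ = 13; p₀/q₀ = 13/1; p₀² − 180·q₀² = 169 − 180 = -11.
  k = 1: m = 13, d = 11, a = ⌊(13 + 13)/11⌋ = 2; p/q = (2·13 + 1)/(2·1 + 0) = 27/2; p² − 180·q² = 729 − 720 = 9.
  k = 2: m = 9, d = 9, a = ⌊(13 + 9)/9⌋ = 2; p/q = (2·27 + 13)/(2·2 + 1) = 67/5; p² − 180·q² = 4489 − 4500 = -11.
  k = 3: m = 9, d = 11, a = ⌊(13 + 9)/11⌋ = 2; p/q = (2·67 + 27)/(2·5 + 2) = 161/12; p² − 180·q² = 25921 − 25920 = 1.
  The first convergent with p² − 180·q² = 1 gives the fundamental solution (x₁, y₁) = (161, 12).
Step 2: Apply the recurrence (x_{n+1}, y_{n+1}) = (x₁x_n + 180y₁y_n, x₁y_n + y₁x_n) repeatedly.
  From (x_1, y_1) = (161, 12): x_2 = 161·161 + 180·12·12 = 51841; y_2 = 161·12 + 12·161 = 3864.
  From (x_2, y_2) = (51841, 3864): x_3 = 161·51841 + 180·12·3864 = 16692641; y_3 = 161·3864 + 12·51841 = 1244196.
  From (x_3, y_3) = (16692641, 1244196): x_4 = 161·16692641 + 180·12·1244196 = 5374978561; y_4 = 161·1244196 + 12·16692641 = 400627248.
Step 3: Verify x_4² - 180·y_4² = 28890394531209630721 - 28890394531209630720 = 1 (should be 1). ✓

(x_1, y_1) = (161, 12); (x_4, y_4) = (5374978561, 400627248).


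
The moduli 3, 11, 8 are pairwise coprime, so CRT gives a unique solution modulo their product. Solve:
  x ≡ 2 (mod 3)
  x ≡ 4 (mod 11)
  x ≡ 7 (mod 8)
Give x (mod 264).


Moduli 3, 11, 8 are pairwise coprime; by CRT there is a unique solution modulo M = 3 · 11 · 8 = 264.
Solve pairwise, accumulating the modulus:
  Start with x ≡ 2 (mod 3).
  Combine with x ≡ 4 (mod 11): since gcd(3, 11) = 1, we get a unique residue mod 33.
    Write x = 2 + 3·t and substitute into x ≡ 4 (mod 11): 3·t ≡ 4 − 2 = 2 (mod 11).
    The inverse of 3 mod 11 is 4 (since 3·4 = 12 = 1·11 + 1), so t ≡ 4·2 = 8 ≡ 8 (mod 11).
    Then x = 2 + 3·8 = 26, valid modulo lcm(3, 11) = 33: x ≡ 26 (mod 33).
  Combine with x ≡ 7 (mod 8): since gcd(33, 8) = 1, we get a unique residue mod 264.
    Write x = 26 + 33·t and substitute into x ≡ 7 (mod 8): 33·t ≡ 7 − 26 = -19 (mod 8).
    Reduce coefficients mod 8: 1·t ≡ 5 (mod 8).
    So t ≡ 5 (mod 8).
    Then x = 26 + 33·5 = 191, valid modulo lcm(33, 8) = 264: x ≡ 191 (mod 264).
Verify: 191 mod 3 = 2 ✓, 191 mod 11 = 4 ✓, 191 mod 8 = 7 ✓.

x ≡ 191 (mod 264).


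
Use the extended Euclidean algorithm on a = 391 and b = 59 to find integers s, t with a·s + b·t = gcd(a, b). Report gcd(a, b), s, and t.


Euclidean algorithm on (391, 59) — divide until remainder is 0:
  391 = 6 · 59 + 37
  59 = 1 · 37 + 22
  37 = 1 · 22 + 15
  22 = 1 · 15 + 7
  15 = 2 · 7 + 1
  7 = 7 · 1 + 0
gcd(391, 59) = 1.
Track Bezout coefficients alongside the remainders: start with r₀ = 391 = a·1 + b·0 (s = 1, t = 0) and r₁ = 59 = a·0 + b·1 (s = 0, t = 1); each new remainder r_{k+1} = r_{k-1} − q_k·r_k inherits s_{k+1} = s_{k-1} − q_k·s_k, t_{k+1} = t_{k-1} − q_k·t_k, so r_k = a·s_k + b·t_k at every step:
  q = 6: r = 37, s = 1 − 6·0 = 1, t = 0 − 6·1 = -6  (check: 391·1 + 59·(-6) = 37)
  q = 1: r = 22, s = 0 − 1·1 = -1, t = 1 − 1·(-6) = 7  (check: 391·(-1) + 59·7 = 22)
  q = 1: r = 15, s = 1 − 1·(-1) = 2, t = -6 − 1·7 = -13  (check: 391·2 + 59·(-13) = 15)
  q = 1: r = 7, s = -1 − 1·2 = -3, t = 7 − 1·(-13) = 20  (check: 391·(-3) + 59·20 = 7)
  q = 2: r = 1, s = 2 − 2·(-3) = 8, t = -13 − 2·20 = -53  (check: 391·8 + 59·(-53) = 1)
The row with r = 1 (the gcd) gives the Bezout coefficients s = 8, t = -53.
Result: 391 · (8) + 59 · (-53) = 1.

gcd(391, 59) = 1; s = 8, t = -53 (check: 391·8 + 59·(-53) = 1).


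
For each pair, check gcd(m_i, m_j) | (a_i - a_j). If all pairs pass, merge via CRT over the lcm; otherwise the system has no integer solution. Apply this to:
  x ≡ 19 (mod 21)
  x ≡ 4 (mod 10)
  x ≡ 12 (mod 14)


Moduli 21, 10, 14 are not pairwise coprime, so CRT works modulo lcm(m_i) when all pairwise compatibility conditions hold.
Pairwise compatibility: gcd(m_i, m_j) must divide a_i - a_j for every pair.
Merge one congruence at a time:
  Start: x ≡ 19 (mod 21).
  Combine with x ≡ 4 (mod 10): gcd(21, 10) = 1; 4 - 19 = -15, which IS divisible by 1, so compatible.
    Write x = 19 + 21·t and substitute into x ≡ 4 (mod 10): 21·t ≡ 4 − 19 = -15 (mod 10).
    Reduce coefficients mod 10: 1·t ≡ 5 (mod 10).
    So t ≡ 5 (mod 10).
    Then x = 19 + 21·5 = 124, valid modulo lcm(21, 10) = 210: x ≡ 124 (mod 210).
  Combine with x ≡ 12 (mod 14): gcd(210, 14) = 14; 12 - 124 = -112, which IS divisible by 14, so compatible.
    Write x = 124 + 210·t and substitute into x ≡ 12 (mod 14): 210·t ≡ 12 − 124 = -112 (mod 14).
    Divide the congruence (and modulus) by g = 14: 15·t ≡ -8 (mod 1).
    Modulo 1 every t works; take t = 0.
    Then x = 124 + 210·0 = 124, valid modulo lcm(210, 14) = 210: x ≡ 124 (mod 210).
Verify: 124 mod 21 = 19, 124 mod 10 = 4, 124 mod 14 = 12.

x ≡ 124 (mod 210).


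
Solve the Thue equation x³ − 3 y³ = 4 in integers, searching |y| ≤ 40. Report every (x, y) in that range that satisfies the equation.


The equation is x³ - 3y³ = 4. For fixed y, x³ = 3·y³ + 4, so a solution requires the RHS to be a perfect cube.
Strategy: iterate y from -40 to 40, compute RHS = 3·y³ + 4, and check whether it is a (positive or negative) perfect cube.
Check small values of y:
  y = 0: RHS = 4 is not a perfect cube.
  y = 1: RHS = 7 is not a perfect cube.
  y = -1: RHS = 1 = (1)³ ⇒ x = 1 works.
  y = 2: RHS = 28 is not a perfect cube.
  y = -2: RHS = -20 is not a perfect cube.
  y = 3: RHS = 85 is not a perfect cube.
  y = -3: RHS = -77 is not a perfect cube.
Continuing the search up to |y| = 40 finds no further solutions beyond those listed.
Collected solutions: (1, -1).

Solutions (with |y| ≤ 40): (1, -1).


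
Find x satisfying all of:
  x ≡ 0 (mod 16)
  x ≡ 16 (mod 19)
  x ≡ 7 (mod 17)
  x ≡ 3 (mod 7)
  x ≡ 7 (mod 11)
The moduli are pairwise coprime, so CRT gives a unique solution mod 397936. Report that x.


Product of moduli M = 16 · 19 · 17 · 7 · 11 = 397936.
Merge one congruence at a time:
  Start: x ≡ 0 (mod 16).
  Combine with x ≡ 16 (mod 19); new modulus lcm = 304.
    Write x = 0 + 16·t and substitute into x ≡ 16 (mod 19): 16·t ≡ 16 − 0 = 16 (mod 19).
    The inverse of 16 mod 19 is 6 (since 16·6 = 96 = 5·19 + 1), so t ≡ 6·16 = 96 ≡ 1 (mod 19).
    Then x = 0 + 16·1 = 16, valid modulo lcm(16, 19) = 304: x ≡ 16 (mod 304).
  Combine with x ≡ 7 (mod 17); new modulus lcm = 5168.
    Write x = 16 + 304·t and substitute into x ≡ 7 (mod 17): 304·t ≡ 7 − 16 = -9 (mod 17).
    Reduce coefficients mod 17: 15·t ≡ 8 (mod 17).
    The inverse of 15 mod 17 is 8 (since 15·8 = 120 = 7·17 + 1), so t ≡ 8·8 = 64 ≡ 13 (mod 17).
    Then x = 16 + 304·13 = 3968, valid modulo lcm(304, 17) = 5168: x ≡ 3968 (mod 5168).
  Combine with x ≡ 3 (mod 7); new modulus lcm = 36176.
    Write x = 3968 + 5168·t and substitute into x ≡ 3 (mod 7): 5168·t ≡ 3 − 3968 = -3965 (mod 7).
    Reduce coefficients mod 7: 2·t ≡ 4 (mod 7).
    The inverse of 2 mod 7 is 4 (since 2·4 = 8 = 1·7 + 1), so t ≡ 4·4 = 16 ≡ 2 (mod 7).
    Then x = 3968 + 5168·2 = 14304, valid modulo lcm(5168, 7) = 36176: x ≡ 14304 (mod 36176).
  Combine with x ≡ 7 (mod 11); new modulus lcm = 397936.
    Write x = 14304 + 36176·t and substitute into x ≡ 7 (mod 11): 36176·t ≡ 7 − 14304 = -14297 (mod 11).
    Reduce coefficients mod 11: 8·t ≡ 3 (mod 11).
    The inverse of 8 mod 11 is 7 (since 8·7 = 56 = 5·11 + 1), so t ≡ 7·3 = 21 ≡ 10 (mod 11).
    Then x = 14304 + 36176·10 = 376064, valid modulo lcm(36176, 11) = 397936: x ≡ 376064 (mod 397936).
Verify against each original: 376064 mod 16 = 0, 376064 mod 19 = 16, 376064 mod 17 = 7, 376064 mod 7 = 3, 376064 mod 11 = 7.

x ≡ 376064 (mod 397936).


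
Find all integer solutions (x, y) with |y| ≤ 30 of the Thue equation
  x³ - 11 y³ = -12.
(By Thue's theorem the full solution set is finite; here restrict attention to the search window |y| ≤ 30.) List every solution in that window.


The equation is x³ - 11y³ = -12. For fixed y, x³ = 11·y³ − 12, so a solution requires the RHS to be a perfect cube.
Strategy: iterate y from -30 to 30, compute RHS = 11·y³ − 12, and check whether it is a (positive or negative) perfect cube.
Check small values of y:
  y = 0: RHS = -12 is not a perfect cube.
  y = 1: RHS = -1 = (-1)³ ⇒ x = -1 works.
  y = -1: RHS = -23 is not a perfect cube.
  y = 2: RHS = 76 is not a perfect cube.
  y = -2: RHS = -100 is not a perfect cube.
  y = 3: RHS = 285 is not a perfect cube.
  y = -3: RHS = -309 is not a perfect cube.
Continuing the search up to |y| = 30 finds no further solutions beyond those listed.
Collected solutions: (-1, 1).

Solutions (with |y| ≤ 30): (-1, 1).


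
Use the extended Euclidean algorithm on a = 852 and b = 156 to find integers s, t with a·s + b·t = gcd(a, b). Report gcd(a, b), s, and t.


Euclidean algorithm on (852, 156) — divide until remainder is 0:
  852 = 5 · 156 + 72
  156 = 2 · 72 + 12
  72 = 6 · 12 + 0
gcd(852, 156) = 12.
Track Bezout coefficients alongside the remainders: start with r₀ = 852 = a·1 + b·0 (s = 1, t = 0) and r₁ = 156 = a·0 + b·1 (s = 0, t = 1); each new remainder r_{k+1} = r_{k-1} − q_k·r_k inherits s_{k+1} = s_{k-1} − q_k·s_k, t_{k+1} = t_{k-1} − q_k·t_k, so r_k = a·s_k + b·t_k at every step:
  q = 5: r = 72, s = 1 − 5·0 = 1, t = 0 − 5·1 = -5  (check: 852·1 + 156·(-5) = 72)
  q = 2: r = 12, s = 0 − 2·1 = -2, t = 1 − 2·(-5) = 11  (check: 852·(-2) + 156·11 = 12)
The row with r = 12 (the gcd) gives the Bezout coefficients s = -2, t = 11.
Result: 852 · (-2) + 156 · (11) = 12.

gcd(852, 156) = 12; s = -2, t = 11 (check: 852·(-2) + 156·11 = 12).


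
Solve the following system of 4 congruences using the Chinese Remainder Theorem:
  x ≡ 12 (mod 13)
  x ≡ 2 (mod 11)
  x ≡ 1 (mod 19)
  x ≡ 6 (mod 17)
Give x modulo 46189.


Product of moduli M = 13 · 11 · 19 · 17 = 46189.
Merge one congruence at a time:
  Start: x ≡ 12 (mod 13).
  Combine with x ≡ 2 (mod 11); new modulus lcm = 143.
    Write x = 12 + 13·t and substitute into x ≡ 2 (mod 11): 13·t ≡ 2 − 12 = -10 (mod 11).
    Reduce coefficients mod 11: 2·t ≡ 1 (mod 11).
    The inverse of 2 mod 11 is 6 (since 2·6 = 12 = 1·11 + 1), so t ≡ 6·1 = 6 ≡ 6 (mod 11).
    Then x = 12 + 13·6 = 90, valid modulo lcm(13, 11) = 143: x ≡ 90 (mod 143).
  Combine with x ≡ 1 (mod 19); new modulus lcm = 2717.
    Write x = 90 + 143·t and substitute into x ≡ 1 (mod 19): 143·t ≡ 1 − 90 = -89 (mod 19).
    Reduce coefficients mod 19: 10·t ≡ 6 (mod 19).
    The inverse of 10 mod 19 is 2 (since 10·2 = 20 = 1·19 + 1), so t ≡ 2·6 = 12 ≡ 12 (mod 19).
    Then x = 90 + 143·12 = 1806, valid modulo lcm(143, 19) = 2717: x ≡ 1806 (mod 2717).
  Combine with x ≡ 6 (mod 17); new modulus lcm = 46189.
    Write x = 1806 + 2717·t and substitute into x ≡ 6 (mod 17): 2717·t ≡ 6 − 1806 = -1800 (mod 17).
    Reduce coefficients mod 17: 14·t ≡ 2 (mod 17).
    The inverse of 14 mod 17 is 11 (since 14·11 = 154 = 9·17 + 1), so t ≡ 11·2 = 22 ≡ 5 (mod 17).
    Then x = 1806 + 2717·5 = 15391, valid modulo lcm(2717, 17) = 46189: x ≡ 15391 (mod 46189).
Verify against each original: 15391 mod 13 = 12, 15391 mod 11 = 2, 15391 mod 19 = 1, 15391 mod 17 = 6.

x ≡ 15391 (mod 46189).


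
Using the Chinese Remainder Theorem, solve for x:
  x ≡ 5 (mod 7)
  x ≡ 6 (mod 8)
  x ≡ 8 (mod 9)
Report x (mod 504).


Moduli 7, 8, 9 are pairwise coprime; by CRT there is a unique solution modulo M = 7 · 8 · 9 = 504.
Solve pairwise, accumulating the modulus:
  Start with x ≡ 5 (mod 7).
  Combine with x ≡ 6 (mod 8): since gcd(7, 8) = 1, we get a unique residue mod 56.
    Write x = 5 + 7·t and substitute into x ≡ 6 (mod 8): 7·t ≡ 6 − 5 = 1 (mod 8).
    The inverse of 7 mod 8 is 7 (since 7·7 = 49 = 6·8 + 1), so t ≡ 7·1 = 7 ≡ 7 (mod 8).
    Then x = 5 + 7·7 = 54, valid modulo lcm(7, 8) = 56: x ≡ 54 (mod 56).
  Combine with x ≡ 8 (mod 9): since gcd(56, 9) = 1, we get a unique residue mod 504.
    Write x = 54 + 56·t and substitute into x ≡ 8 (mod 9): 56·t ≡ 8 − 54 = -46 (mod 9).
    Reduce coefficients mod 9: 2·t ≡ 8 (mod 9).
    The inverse of 2 mod 9 is 5 (since 2·5 = 10 = 1·9 + 1), so t ≡ 5·8 = 40 ≡ 4 (mod 9).
    Then x = 54 + 56·4 = 278, valid modulo lcm(56, 9) = 504: x ≡ 278 (mod 504).
Verify: 278 mod 7 = 5 ✓, 278 mod 8 = 6 ✓, 278 mod 9 = 8 ✓.

x ≡ 278 (mod 504).


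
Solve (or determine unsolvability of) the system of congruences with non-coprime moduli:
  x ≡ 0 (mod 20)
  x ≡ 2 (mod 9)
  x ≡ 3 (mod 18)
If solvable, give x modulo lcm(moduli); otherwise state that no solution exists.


Moduli 20, 9, 18 are not pairwise coprime, so CRT works modulo lcm(m_i) when all pairwise compatibility conditions hold.
Pairwise compatibility: gcd(m_i, m_j) must divide a_i - a_j for every pair.
Merge one congruence at a time:
  Start: x ≡ 0 (mod 20).
  Combine with x ≡ 2 (mod 9): gcd(20, 9) = 1; 2 - 0 = 2, which IS divisible by 1, so compatible.
    Write x = 0 + 20·t and substitute into x ≡ 2 (mod 9): 20·t ≡ 2 − 0 = 2 (mod 9).
    Reduce coefficients mod 9: 2·t ≡ 2 (mod 9).
    The inverse of 2 mod 9 is 5 (since 2·5 = 10 = 1·9 + 1), so t ≡ 5·2 = 10 ≡ 1 (mod 9).
    Then x = 0 + 20·1 = 20, valid modulo lcm(20, 9) = 180: x ≡ 20 (mod 180).
  Combine with x ≡ 3 (mod 18): gcd(180, 18) = 18, and 3 - 20 = -17 is NOT divisible by 18.
    ⇒ system is inconsistent (no integer solution).

No solution (the system is inconsistent).


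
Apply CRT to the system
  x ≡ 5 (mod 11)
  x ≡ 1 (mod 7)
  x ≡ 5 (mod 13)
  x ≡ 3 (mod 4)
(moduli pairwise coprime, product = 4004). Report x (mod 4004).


Product of moduli M = 11 · 7 · 13 · 4 = 4004.
Merge one congruence at a time:
  Start: x ≡ 5 (mod 11).
  Combine with x ≡ 1 (mod 7); new modulus lcm = 77.
    Write x = 5 + 11·t and substitute into x ≡ 1 (mod 7): 11·t ≡ 1 − 5 = -4 (mod 7).
    Reduce coefficients mod 7: 4·t ≡ 3 (mod 7).
    The inverse of 4 mod 7 is 2 (since 4·2 = 8 = 1·7 + 1), so t ≡ 2·3 = 6 ≡ 6 (mod 7).
    Then x = 5 + 11·6 = 71, valid modulo lcm(11, 7) = 77: x ≡ 71 (mod 77).
  Combine with x ≡ 5 (mod 13); new modulus lcm = 1001.
    Write x = 71 + 77·t and substitute into x ≡ 5 (mod 13): 77·t ≡ 5 − 71 = -66 (mod 13).
    Reduce coefficients mod 13: 12·t ≡ 12 (mod 13).
    The inverse of 12 mod 13 is 12 (since 12·12 = 144 = 11·13 + 1), so t ≡ 12·12 = 144 ≡ 1 (mod 13).
    Then x = 71 + 77·1 = 148, valid modulo lcm(77, 13) = 1001: x ≡ 148 (mod 1001).
  Combine with x ≡ 3 (mod 4); new modulus lcm = 4004.
    Write x = 148 + 1001·t and substitute into x ≡ 3 (mod 4): 1001·t ≡ 3 − 148 = -145 (mod 4).
    Reduce coefficients mod 4: 1·t ≡ 3 (mod 4).
    So t ≡ 3 (mod 4).
    Then x = 148 + 1001·3 = 3151, valid modulo lcm(1001, 4) = 4004: x ≡ 3151 (mod 4004).
Verify against each original: 3151 mod 11 = 5, 3151 mod 7 = 1, 3151 mod 13 = 5, 3151 mod 4 = 3.

x ≡ 3151 (mod 4004).


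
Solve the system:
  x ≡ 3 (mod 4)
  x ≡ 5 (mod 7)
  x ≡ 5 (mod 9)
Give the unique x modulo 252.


Moduli 4, 7, 9 are pairwise coprime; by CRT there is a unique solution modulo M = 4 · 7 · 9 = 252.
Solve pairwise, accumulating the modulus:
  Start with x ≡ 3 (mod 4).
  Combine with x ≡ 5 (mod 7): since gcd(4, 7) = 1, we get a unique residue mod 28.
    Write x = 3 + 4·t and substitute into x ≡ 5 (mod 7): 4·t ≡ 5 − 3 = 2 (mod 7).
    The inverse of 4 mod 7 is 2 (since 4·2 = 8 = 1·7 + 1), so t ≡ 2·2 = 4 ≡ 4 (mod 7).
    Then x = 3 + 4·4 = 19, valid modulo lcm(4, 7) = 28: x ≡ 19 (mod 28).
  Combine with x ≡ 5 (mod 9): since gcd(28, 9) = 1, we get a unique residue mod 252.
    Write x = 19 + 28·t and substitute into x ≡ 5 (mod 9): 28·t ≡ 5 − 19 = -14 (mod 9).
    Reduce coefficients mod 9: 1·t ≡ 4 (mod 9).
    So t ≡ 4 (mod 9).
    Then x = 19 + 28·4 = 131, valid modulo lcm(28, 9) = 252: x ≡ 131 (mod 252).
Verify: 131 mod 4 = 3 ✓, 131 mod 7 = 5 ✓, 131 mod 9 = 5 ✓.

x ≡ 131 (mod 252).


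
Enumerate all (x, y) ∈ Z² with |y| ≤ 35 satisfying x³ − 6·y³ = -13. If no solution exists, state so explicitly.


The equation is x³ - 6y³ = -13. For fixed y, x³ = 6·y³ − 13, so a solution requires the RHS to be a perfect cube.
Strategy: iterate y from -35 to 35, compute RHS = 6·y³ − 13, and check whether it is a (positive or negative) perfect cube.
Check small values of y:
  y = 0: RHS = -13 is not a perfect cube.
  y = 1: RHS = -7 is not a perfect cube.
  y = -1: RHS = -19 is not a perfect cube.
  y = 2: RHS = 35 is not a perfect cube.
  y = -2: RHS = -61 is not a perfect cube.
  y = 3: RHS = 149 is not a perfect cube.
  y = -3: RHS = -175 is not a perfect cube.
Continuing the search up to |y| = 35 finds no solutions either.
No (x, y) in the scanned range satisfies the equation.

No integer solutions with |y| ≤ 35.


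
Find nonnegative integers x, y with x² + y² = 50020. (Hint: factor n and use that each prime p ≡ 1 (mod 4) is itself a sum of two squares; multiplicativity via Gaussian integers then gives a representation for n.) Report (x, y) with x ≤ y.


Step 1: Factor n = 50020 = 2^2 · 5 · 41 · 61.
Step 2: Check the mod-4 condition on each prime factor: 2 = 2 (special); 5 ≡ 1 (mod 4), exponent 1; 41 ≡ 1 (mod 4), exponent 1; 61 ≡ 1 (mod 4), exponent 1.
All primes ≡ 3 (mod 4) appear to even exponent (or don't appear), so by the two-squares theorem n IS expressible as a sum of two squares.
Step 3: Build a representation. Group n = k² · m with k = 2 and m = 5 · 41 · 61 = 12505 (a product of primes ≡ 1 (mod 4)); a representation of m scales to one of n via (k·x)² + (k·y)² = k²(x² + y²). Each prime p ≡ 1 (mod 4) is itself a sum of two squares; find a² by testing p − a² for a perfect square:
  5: 5 − 1² = 4 = 2² ⇒ 5 = 1² + 2².
  41: 41 − 1² = 40, 41 − 2² = 37, 41 − 3² = 32, 41 − 4² = 25 = 5² ⇒ 41 = 4² + 5².
  61: 61 − 1² = 60, 61 − 2² = 57, 61 − 3² = 52, 61 − 4² = 45, 61 − 5² = 36 = 6² ⇒ 61 = 5² + 6².
  Combine using the Brahmagupta–Fibonacci identity (a² + b²)(c² + d²) = (ac − bd)² + (ad + bc)² = (ac + bd)² + (ad − bc)²:
  5 · 41 = 205: from (1² + 2²)(4² + 5²), take (1·4 − 2·5, 1·5 + 2·4) = (4 − 10, 5 + 8) = (-6, 13); dropping signs (only squares matter) gives (6, 13); check 6² + 13² = 36 + 169 = 205 ✓.
  205 · 61 = 12505: from (6² + 13²)(5² + 6²), take (6·5 − 13·6, 6·6 + 13·5) = (30 − 78, 36 + 65) = (-48, 101); dropping signs (only squares matter) gives (48, 101); check 48² + 101² = 2304 + 10201 = 12505 ✓.
  Scale by k = 2: (2·48, 2·101) = (96, 202).
Step 4: Order so x ≤ y and verify: 96² + 202² = 9216 + 40804 = 50020 = n. ✓

n = 50020 = 96² + 202² (one valid representation with x ≤ y).
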